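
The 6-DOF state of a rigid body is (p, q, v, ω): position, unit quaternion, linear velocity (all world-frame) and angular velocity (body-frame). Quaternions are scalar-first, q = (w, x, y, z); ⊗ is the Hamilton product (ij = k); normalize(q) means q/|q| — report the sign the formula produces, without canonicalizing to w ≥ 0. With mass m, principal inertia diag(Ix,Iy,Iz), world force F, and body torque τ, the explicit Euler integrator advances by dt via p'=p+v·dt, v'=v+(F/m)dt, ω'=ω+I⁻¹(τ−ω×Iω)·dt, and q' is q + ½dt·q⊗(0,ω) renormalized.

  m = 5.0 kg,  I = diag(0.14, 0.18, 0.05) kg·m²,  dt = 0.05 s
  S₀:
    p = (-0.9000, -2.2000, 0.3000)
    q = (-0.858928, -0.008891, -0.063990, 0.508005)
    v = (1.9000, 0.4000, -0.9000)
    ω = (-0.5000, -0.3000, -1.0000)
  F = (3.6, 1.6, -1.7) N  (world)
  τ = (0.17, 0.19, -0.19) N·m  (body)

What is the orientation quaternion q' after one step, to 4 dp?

q⊗(0,ω) = (0.4843625, 0.6458555, -0.0052151, 0.8296003)
q + ½dt·q⊗(0,ω), renormalized = (-0.8465, 0.0073, -0.0641, 0.5285)

q' = (-0.8465, 0.0073, -0.0641, 0.5285)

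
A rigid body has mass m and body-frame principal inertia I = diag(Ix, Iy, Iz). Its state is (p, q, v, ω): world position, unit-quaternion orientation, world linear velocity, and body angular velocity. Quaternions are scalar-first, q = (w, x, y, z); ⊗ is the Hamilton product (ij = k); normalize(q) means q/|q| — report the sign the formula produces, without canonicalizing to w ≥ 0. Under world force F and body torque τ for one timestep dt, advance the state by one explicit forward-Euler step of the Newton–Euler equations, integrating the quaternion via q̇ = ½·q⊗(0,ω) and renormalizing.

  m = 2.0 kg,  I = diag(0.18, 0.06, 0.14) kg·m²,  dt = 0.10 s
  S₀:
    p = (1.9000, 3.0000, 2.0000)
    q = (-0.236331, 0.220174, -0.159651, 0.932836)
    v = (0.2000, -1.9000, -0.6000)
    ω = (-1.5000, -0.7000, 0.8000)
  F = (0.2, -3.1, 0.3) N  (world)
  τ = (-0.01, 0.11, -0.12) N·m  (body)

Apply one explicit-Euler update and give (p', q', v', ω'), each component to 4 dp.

p' = (1.9200, 2.8100, 1.9400)
q' = (-0.2616, 0.2631, -0.2292, 0.8999)
v' = (0.2100, -2.0550, -0.5850)
ω' = (-1.4807, -0.4367, 0.8043)

angular accel α = (0.1933, 2.6333, 0.0429)
new body rate ω' = (-1.4807, -0.4367, 0.8043)
Hamilton product q⊗(0,ω) = (-0.5277635, 0.8797609, -1.4099615, -0.5826631)
updated quaternion q' = (-0.2616, 0.2631, -0.2292, 0.8999)
a = F/m = (0.1000, -1.5500, 0.1500)
p + v·dt = (1.9200, 2.8100, 1.9400)
v' = v + a·dt = (0.2100, -2.0550, -0.5850)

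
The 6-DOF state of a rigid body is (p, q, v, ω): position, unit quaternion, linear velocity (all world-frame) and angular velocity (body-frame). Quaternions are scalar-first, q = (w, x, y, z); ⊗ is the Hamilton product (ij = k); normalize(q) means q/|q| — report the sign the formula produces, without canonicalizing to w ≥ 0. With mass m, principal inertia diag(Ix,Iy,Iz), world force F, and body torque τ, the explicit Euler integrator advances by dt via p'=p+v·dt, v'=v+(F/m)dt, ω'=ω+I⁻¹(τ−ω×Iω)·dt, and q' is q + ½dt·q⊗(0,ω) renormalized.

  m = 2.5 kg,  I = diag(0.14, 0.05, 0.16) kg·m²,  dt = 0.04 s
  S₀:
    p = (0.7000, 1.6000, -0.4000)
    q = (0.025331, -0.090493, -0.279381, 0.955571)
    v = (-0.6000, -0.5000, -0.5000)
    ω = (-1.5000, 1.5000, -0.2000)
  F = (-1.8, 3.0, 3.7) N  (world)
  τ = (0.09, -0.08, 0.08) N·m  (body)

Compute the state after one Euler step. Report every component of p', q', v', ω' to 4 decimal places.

ω×(Iω) gyroscopic = (-0.0330, -0.0060, 0.2025)
α = I⁻¹(τ − ω×Iω) = (0.8786, -1.4800, -0.7656)
new body rate ω' = (-1.4649, 1.4408, -0.2306)
q⊗(0,ω) = (0.4744462, -1.4154768, -1.4134586, -0.5598772)
updated quaternion q' = (0.0348, -0.1187, -0.3074, 0.9435)
linear accel F/m = (-0.7200, 1.2000, 1.4800)
p' = p + v·dt = (0.6760, 1.5800, -0.4200)
v' = v + a·dt = (-0.6288, -0.4520, -0.4408)

p' = (0.6760, 1.5800, -0.4200)
q' = (0.0348, -0.1187, -0.3074, 0.9435)
v' = (-0.6288, -0.4520, -0.4408)
ω' = (-1.4649, 1.4408, -0.2306)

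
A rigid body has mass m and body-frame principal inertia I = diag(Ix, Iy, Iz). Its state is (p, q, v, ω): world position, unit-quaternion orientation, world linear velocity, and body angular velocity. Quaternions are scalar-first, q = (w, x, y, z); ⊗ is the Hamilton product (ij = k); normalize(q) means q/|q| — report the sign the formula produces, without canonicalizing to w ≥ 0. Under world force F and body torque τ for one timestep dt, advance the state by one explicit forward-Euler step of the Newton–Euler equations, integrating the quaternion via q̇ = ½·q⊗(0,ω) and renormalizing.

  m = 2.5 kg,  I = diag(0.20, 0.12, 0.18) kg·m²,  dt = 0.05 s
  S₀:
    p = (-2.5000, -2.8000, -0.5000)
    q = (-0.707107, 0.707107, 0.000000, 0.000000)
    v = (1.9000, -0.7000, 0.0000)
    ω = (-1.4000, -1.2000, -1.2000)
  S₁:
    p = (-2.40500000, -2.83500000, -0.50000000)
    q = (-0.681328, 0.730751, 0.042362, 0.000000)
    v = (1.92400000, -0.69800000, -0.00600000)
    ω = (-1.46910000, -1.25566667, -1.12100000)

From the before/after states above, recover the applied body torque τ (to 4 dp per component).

ω₁ − ω₀ = (-0.06910000, -0.05566667, 0.07900000)
precession coupling = (0.0864, 0.0336, -0.1344)
I·α + gyro = (-0.1900, -0.1000, 0.1500)

τ = (-0.1900, -0.1000, 0.1500)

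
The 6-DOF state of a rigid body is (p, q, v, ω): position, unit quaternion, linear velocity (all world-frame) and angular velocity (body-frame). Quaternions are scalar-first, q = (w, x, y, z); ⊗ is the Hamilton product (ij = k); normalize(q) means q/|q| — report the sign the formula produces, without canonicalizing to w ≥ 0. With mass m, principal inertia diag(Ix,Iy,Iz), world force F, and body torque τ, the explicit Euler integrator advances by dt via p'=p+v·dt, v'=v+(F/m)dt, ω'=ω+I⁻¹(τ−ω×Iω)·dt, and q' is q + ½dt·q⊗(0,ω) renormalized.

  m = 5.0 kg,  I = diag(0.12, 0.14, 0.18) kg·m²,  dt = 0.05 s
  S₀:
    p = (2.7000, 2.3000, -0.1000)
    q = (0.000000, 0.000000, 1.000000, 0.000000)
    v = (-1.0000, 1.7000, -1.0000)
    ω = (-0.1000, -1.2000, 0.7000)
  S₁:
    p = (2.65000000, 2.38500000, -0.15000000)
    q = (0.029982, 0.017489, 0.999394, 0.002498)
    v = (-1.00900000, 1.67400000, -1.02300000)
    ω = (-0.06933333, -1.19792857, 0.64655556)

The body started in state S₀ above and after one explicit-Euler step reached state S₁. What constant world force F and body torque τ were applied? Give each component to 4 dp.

ω₁ − ω₀ = (0.03066667, 0.00207143, -0.05344444)
gyro term ω₀×Iω₀ = (-0.0336, 0.0042, 0.0024)
applied torque τ = (0.0400, 0.0100, -0.1900)
velocity change Δv = (-0.00900000, -0.02600000, -0.02300000)
m·(v₁−v₀)/dt = (-0.9000, -2.6000, -2.3000)

F = (-0.9000, -2.6000, -2.3000)
τ = (0.0400, 0.0100, -0.1900)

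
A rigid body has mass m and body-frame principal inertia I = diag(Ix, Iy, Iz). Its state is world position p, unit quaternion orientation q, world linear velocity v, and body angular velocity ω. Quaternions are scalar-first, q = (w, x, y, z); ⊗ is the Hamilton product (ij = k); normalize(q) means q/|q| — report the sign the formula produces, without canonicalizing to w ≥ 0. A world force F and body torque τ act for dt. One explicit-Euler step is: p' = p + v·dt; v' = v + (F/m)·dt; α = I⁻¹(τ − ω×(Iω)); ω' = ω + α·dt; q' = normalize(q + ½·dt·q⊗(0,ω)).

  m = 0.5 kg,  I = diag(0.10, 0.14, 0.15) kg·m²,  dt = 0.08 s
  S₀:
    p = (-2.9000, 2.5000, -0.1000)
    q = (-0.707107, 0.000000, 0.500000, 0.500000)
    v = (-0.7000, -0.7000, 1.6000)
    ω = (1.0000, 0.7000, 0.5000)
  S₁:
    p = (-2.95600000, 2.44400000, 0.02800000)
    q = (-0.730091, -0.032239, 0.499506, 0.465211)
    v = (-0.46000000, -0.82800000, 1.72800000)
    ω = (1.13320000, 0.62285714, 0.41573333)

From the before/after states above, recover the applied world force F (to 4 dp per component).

v₁ − v₀ = (0.24000000, -0.12800000, 0.12800000)
applied force F = (1.5000, -0.8000, 0.8000)

F = (1.5000, -0.8000, 0.8000)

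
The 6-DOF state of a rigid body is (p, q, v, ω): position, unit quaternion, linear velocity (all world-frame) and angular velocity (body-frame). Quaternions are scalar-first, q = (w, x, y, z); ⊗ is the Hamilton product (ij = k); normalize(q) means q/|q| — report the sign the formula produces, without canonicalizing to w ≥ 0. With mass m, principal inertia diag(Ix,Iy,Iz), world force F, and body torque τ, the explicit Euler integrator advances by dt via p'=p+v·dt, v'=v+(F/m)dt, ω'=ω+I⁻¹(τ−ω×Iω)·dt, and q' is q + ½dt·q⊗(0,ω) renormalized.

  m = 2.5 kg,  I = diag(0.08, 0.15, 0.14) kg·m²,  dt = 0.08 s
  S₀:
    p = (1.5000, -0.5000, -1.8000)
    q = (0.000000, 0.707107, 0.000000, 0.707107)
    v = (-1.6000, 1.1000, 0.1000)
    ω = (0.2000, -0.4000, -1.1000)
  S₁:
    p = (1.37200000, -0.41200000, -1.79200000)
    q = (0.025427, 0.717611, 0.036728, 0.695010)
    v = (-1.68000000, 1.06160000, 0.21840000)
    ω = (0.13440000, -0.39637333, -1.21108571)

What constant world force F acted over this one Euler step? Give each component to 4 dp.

Δv = v₁−v₀ = (-0.08000000, -0.03840000, 0.11840000)
m·(v₁−v₀)/dt = (-2.5000, -1.2000, 3.7000)

F = (-2.5000, -1.2000, 3.7000)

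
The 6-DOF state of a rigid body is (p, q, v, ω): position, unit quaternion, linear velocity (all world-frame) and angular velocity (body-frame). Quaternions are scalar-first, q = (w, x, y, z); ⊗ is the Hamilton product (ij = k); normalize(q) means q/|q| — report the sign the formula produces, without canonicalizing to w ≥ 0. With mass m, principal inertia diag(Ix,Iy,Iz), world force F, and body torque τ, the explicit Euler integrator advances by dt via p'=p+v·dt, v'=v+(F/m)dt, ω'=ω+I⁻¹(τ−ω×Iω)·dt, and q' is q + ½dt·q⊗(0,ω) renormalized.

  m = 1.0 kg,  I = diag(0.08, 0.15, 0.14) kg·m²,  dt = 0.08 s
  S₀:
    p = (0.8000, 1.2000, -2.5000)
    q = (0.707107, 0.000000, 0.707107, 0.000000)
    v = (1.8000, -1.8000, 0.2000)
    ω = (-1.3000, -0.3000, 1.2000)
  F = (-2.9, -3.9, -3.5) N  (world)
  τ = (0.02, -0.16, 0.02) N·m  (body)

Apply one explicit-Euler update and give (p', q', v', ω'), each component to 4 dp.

gyro term ω×Iω = (0.0036, 0.0936, 0.0273)
(τ − ω×Iω)/I = (0.2050, -1.6907, -0.0521)
new body rate ω' = (-1.2836, -0.4353, 1.1958)
2q̇ = q⊗(0,ω) = (0.2121321, -0.0707107, -0.2121321, 1.7677675)
updated quaternion q' = (0.7138, -0.0028, 0.6968, 0.0705)
p + v·dt = (0.9440, 1.0560, -2.4840)
new velocity v' = (1.5680, -2.1120, -0.0800)

p' = (0.9440, 1.0560, -2.4840)
q' = (0.7138, -0.0028, 0.6968, 0.0705)
v' = (1.5680, -2.1120, -0.0800)
ω' = (-1.2836, -0.4353, 1.1958)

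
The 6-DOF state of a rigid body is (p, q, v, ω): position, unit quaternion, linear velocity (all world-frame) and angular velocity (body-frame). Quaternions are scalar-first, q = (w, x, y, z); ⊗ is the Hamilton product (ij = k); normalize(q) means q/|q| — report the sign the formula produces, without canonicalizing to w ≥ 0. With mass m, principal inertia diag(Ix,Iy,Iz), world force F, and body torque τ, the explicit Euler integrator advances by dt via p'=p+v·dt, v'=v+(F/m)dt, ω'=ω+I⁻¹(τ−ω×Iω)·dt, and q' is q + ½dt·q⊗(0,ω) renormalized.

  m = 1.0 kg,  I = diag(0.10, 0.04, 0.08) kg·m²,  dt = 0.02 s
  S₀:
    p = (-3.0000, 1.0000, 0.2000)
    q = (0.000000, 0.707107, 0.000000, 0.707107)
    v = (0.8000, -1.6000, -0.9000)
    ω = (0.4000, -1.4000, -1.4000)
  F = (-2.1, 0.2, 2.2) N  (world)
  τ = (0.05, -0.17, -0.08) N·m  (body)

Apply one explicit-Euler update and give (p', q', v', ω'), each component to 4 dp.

α = I⁻¹(τ − ω×Iω) = (-0.2840, -3.9700, -1.4200)
ω + α·dt = (0.3943, -1.4794, -1.4284)
Hamilton product q⊗(0,ω) = (0.7071070, 0.9899498, 1.2727926, -0.9899498)
q' = normalize(q + ½dt·q⊗(0,ω)) = (0.0071, 0.7169, 0.0127, 0.6971)
linear accel F/m = (-2.1000, 0.2000, 2.2000)
p' = p + v·dt = (-2.9840, 0.9680, 0.1820)
v' = v + a·dt = (0.7580, -1.5960, -0.8560)

p' = (-2.9840, 0.9680, 0.1820)
q' = (0.0071, 0.7169, 0.0127, 0.6971)
v' = (0.7580, -1.5960, -0.8560)
ω' = (0.3943, -1.4794, -1.4284)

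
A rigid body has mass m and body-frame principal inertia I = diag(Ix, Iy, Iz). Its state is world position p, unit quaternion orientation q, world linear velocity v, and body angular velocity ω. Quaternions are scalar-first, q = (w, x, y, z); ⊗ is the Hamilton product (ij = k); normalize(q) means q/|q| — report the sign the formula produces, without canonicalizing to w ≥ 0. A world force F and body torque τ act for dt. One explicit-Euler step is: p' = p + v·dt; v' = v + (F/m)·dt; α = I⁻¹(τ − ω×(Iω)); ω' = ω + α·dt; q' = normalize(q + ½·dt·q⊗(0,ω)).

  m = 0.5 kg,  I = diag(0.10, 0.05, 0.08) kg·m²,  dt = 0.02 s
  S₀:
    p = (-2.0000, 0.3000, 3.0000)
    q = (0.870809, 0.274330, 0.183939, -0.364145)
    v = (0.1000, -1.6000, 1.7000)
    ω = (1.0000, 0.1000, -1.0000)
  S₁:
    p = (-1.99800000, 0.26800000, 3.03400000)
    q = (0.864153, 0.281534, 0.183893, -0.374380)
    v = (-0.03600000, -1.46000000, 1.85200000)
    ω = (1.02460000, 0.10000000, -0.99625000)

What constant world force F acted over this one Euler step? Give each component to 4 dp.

Δv = v₁−v₀ = (-0.13600000, 0.14000000, 0.15200000)
applied force F = (-3.4000, 3.5000, 3.8000)

F = (-3.4000, 3.5000, 3.8000)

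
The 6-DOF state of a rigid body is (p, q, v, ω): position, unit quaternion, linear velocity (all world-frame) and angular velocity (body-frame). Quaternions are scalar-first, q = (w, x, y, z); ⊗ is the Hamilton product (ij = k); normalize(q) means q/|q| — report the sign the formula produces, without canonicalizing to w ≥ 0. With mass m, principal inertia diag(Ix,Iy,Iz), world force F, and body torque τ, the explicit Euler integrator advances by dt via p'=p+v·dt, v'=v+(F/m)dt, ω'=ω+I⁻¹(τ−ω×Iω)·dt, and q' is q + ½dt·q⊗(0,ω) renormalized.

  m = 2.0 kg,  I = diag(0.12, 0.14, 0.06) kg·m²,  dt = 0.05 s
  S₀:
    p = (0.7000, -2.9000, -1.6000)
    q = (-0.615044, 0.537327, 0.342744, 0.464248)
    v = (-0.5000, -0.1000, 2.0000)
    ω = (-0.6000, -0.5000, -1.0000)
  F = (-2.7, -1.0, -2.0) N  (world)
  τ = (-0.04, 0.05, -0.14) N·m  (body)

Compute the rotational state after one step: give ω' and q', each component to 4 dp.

ω' = (-0.6000, -0.4950, -1.1217)
q' = (-0.5908, 0.5435, 0.3567, 0.4778)

angular accel α = (0.0000, 0.1000, -2.4333)
new body rate ω' = (-0.6000, -0.4950, -1.1217)
Hamilton product q⊗(0,ω) = (0.9580162, 0.2584064, 0.5663002, 0.5520269)
q + ½dt·q⊗(0,ω), renormalized = (-0.5908, 0.5435, 0.3567, 0.4778)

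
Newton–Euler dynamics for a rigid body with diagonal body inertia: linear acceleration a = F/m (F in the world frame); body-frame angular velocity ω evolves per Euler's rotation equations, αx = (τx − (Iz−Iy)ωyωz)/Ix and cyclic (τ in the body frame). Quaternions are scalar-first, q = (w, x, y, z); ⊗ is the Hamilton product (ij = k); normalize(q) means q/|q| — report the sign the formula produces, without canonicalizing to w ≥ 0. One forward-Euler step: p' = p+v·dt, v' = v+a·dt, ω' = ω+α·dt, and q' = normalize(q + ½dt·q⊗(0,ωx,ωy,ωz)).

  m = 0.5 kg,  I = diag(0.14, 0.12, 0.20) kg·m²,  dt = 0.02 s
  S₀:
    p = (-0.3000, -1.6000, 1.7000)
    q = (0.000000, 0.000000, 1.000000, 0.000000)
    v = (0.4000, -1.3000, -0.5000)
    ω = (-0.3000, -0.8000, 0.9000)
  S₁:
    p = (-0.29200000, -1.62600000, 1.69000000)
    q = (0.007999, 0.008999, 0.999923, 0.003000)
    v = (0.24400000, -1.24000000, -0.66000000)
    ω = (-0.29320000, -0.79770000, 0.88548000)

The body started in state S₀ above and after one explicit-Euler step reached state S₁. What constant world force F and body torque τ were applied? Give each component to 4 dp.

F = (-3.9000, 1.5000, -4.0000)
τ = (-0.0100, 0.0300, -0.1500)

Δω = ω₁−ω₀ = (0.00680000, 0.00230000, -0.01452000)
ω₀×(Iω₀) = (-0.0576, 0.0162, -0.0048)
I·α + gyro = (-0.0100, 0.0300, -0.1500)
v₁ − v₀ = (-0.15600000, 0.06000000, -0.16000000)
m·(v₁−v₀)/dt = (-3.9000, 1.5000, -4.0000)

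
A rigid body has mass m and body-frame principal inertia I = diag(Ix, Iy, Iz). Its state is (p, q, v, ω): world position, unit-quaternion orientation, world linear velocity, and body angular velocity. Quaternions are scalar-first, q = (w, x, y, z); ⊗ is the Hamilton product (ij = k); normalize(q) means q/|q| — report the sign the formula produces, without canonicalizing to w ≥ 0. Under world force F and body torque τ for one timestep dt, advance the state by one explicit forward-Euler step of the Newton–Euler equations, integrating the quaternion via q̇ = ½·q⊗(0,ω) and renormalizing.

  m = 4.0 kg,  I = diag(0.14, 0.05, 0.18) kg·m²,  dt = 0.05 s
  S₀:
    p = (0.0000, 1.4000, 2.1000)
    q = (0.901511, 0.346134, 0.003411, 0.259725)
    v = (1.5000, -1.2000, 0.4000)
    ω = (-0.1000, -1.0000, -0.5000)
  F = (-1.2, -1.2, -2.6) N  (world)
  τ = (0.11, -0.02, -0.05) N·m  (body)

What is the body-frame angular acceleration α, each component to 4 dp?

α = (0.3214, -0.3600, -0.2278)

precession coupling ω×(Iω) = (0.0650, -0.0020, -0.0090)
(τ − ω×Iω)/I = (0.3214, -0.3600, -0.2278)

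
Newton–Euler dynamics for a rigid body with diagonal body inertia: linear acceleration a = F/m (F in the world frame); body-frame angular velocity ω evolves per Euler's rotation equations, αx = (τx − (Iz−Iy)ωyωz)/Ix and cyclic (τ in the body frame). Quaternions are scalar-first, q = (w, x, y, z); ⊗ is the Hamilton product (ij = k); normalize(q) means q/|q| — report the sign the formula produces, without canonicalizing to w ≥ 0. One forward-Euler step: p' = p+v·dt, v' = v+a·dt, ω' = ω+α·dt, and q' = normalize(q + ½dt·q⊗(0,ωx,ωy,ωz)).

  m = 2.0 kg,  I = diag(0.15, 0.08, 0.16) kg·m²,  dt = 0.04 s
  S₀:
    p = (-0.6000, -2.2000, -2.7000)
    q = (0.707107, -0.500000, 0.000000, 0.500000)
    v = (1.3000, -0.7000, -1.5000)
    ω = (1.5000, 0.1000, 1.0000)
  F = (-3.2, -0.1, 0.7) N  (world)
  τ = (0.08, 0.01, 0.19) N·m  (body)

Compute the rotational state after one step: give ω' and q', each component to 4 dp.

ω' = (1.5192, 0.1125, 1.0501)
q' = (0.7116, -0.4795, 0.0264, 0.5128)

ω×(Iω) gyroscopic = (0.0080, -0.0150, -0.0105)
(τ − ω×Iω)/I = (0.4800, 0.3125, 1.2531)
new body rate ω' = (1.5192, 0.1125, 1.0501)
2q̇ = q⊗(0,ω) = (0.2500000, 1.0106605, 1.3207107, 0.6571070)
q' = normalize(q + ½dt·q⊗(0,ω)) = (0.7116, -0.4795, 0.0264, 0.5128)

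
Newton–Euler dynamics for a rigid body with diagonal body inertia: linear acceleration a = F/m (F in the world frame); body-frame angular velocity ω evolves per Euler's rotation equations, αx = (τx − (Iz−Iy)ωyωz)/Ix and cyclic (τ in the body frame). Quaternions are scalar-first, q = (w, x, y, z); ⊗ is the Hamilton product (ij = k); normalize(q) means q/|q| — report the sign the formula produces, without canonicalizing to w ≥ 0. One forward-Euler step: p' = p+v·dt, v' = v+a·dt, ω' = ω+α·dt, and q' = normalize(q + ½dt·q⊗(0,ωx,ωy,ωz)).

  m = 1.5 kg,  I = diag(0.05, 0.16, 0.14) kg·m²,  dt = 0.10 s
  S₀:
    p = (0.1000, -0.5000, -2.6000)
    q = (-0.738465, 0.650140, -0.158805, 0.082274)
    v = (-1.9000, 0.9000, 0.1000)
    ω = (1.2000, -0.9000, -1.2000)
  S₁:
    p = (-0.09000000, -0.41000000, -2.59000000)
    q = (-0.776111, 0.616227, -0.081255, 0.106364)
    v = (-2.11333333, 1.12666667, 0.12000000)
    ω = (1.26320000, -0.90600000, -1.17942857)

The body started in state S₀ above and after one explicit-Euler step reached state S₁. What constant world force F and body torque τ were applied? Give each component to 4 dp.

rate change Δω = (0.06320000, -0.00600000, 0.02057143)
precession coupling = (-0.0216, 0.1296, -0.1188)
I·α + gyro = (0.0100, 0.1200, -0.0900)
velocity change Δv = (-0.21333333, 0.22666667, 0.02000000)
applied force F = (-3.2000, 3.4000, 0.3000)

F = (-3.2000, 3.4000, 0.3000)
τ = (0.0100, 0.1200, -0.0900)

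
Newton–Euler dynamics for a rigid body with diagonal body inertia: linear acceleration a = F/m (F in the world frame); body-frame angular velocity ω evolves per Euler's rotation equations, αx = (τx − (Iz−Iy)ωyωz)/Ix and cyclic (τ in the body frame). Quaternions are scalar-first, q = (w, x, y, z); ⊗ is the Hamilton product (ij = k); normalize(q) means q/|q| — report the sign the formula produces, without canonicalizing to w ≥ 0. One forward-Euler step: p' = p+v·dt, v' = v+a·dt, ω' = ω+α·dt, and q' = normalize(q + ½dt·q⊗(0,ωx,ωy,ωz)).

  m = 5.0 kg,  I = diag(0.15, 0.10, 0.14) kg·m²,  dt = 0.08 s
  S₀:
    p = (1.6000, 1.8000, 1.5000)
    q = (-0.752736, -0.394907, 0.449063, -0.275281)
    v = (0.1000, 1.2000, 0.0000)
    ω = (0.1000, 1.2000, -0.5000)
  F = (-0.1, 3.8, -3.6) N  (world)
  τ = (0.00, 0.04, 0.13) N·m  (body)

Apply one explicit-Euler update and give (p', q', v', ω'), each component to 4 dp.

a = F/m = (-0.0200, 0.7600, -0.7200)
p + v·dt = (1.6080, 1.8960, 1.5000)
v' = v + a·dt = (0.0984, 1.2608, -0.0576)
(τ − ω×Iω)/I = (0.1600, 0.4050, 0.9714)
new body rate ω' = (0.1128, 1.2324, -0.4223)
2q̇ = q⊗(0,ω) = (-0.6370254, 0.0305321, -1.1282648, -0.1424267)
q' = normalize(q + ½dt·q⊗(0,ω)) = (-0.7772, -0.3932, 0.4034, -0.2806)

p' = (1.6080, 1.8960, 1.5000)
q' = (-0.7772, -0.3932, 0.4034, -0.2806)
v' = (0.0984, 1.2608, -0.0576)
ω' = (0.1128, 1.2324, -0.4223)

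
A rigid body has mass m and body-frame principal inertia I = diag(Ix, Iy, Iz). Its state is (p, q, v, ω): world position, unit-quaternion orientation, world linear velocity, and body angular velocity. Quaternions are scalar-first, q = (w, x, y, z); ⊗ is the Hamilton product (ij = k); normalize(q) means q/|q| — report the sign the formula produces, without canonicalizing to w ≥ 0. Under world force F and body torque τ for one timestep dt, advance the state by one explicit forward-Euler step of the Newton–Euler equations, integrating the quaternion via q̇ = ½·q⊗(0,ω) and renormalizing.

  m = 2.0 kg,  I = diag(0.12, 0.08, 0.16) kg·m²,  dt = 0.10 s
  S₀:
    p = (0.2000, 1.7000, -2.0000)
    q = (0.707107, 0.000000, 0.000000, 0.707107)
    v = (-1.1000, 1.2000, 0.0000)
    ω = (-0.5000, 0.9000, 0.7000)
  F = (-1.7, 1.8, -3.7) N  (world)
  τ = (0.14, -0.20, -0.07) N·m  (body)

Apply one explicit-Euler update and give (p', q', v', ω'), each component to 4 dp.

new position p' = (0.0900, 1.8200, -2.0000)
v + (F/m)dt = (-1.1850, 1.2900, -0.1850)
precession coupling ω×(Iω) = (0.0504, 0.0140, 0.0180)
angular accel α = (0.7467, -2.6750, -0.5500)
ω' = ω + α·dt = (-0.4253, 0.6325, 0.6450)
q⊗(0,ω) = (-0.4949749, -0.9899498, 0.2828428, 0.4949749)
q' = normalize(q + ½dt·q⊗(0,ω)) = (0.6810, -0.0494, 0.0141, 0.7304)

p' = (0.0900, 1.8200, -2.0000)
q' = (0.6810, -0.0494, 0.0141, 0.7304)
v' = (-1.1850, 1.2900, -0.1850)
ω' = (-0.4253, 0.6325, 0.6450)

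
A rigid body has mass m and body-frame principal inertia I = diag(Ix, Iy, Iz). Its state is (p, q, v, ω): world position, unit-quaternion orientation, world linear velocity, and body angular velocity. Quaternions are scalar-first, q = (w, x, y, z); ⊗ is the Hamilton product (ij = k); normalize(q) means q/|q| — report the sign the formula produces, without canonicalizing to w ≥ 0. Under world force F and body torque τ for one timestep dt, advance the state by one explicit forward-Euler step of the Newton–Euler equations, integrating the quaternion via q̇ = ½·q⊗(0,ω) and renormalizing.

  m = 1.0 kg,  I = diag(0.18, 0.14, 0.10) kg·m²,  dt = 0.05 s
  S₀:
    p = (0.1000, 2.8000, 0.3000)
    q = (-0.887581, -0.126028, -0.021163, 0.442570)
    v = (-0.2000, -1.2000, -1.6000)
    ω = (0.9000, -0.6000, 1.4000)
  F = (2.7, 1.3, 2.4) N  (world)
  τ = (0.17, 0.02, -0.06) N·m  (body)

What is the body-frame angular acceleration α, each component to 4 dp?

gyro term ω×Iω = (0.0336, 0.1008, 0.0216)
(τ − ω×Iω)/I = (0.7578, -0.5771, -0.8160)

α = (0.7578, -0.5771, -0.8160)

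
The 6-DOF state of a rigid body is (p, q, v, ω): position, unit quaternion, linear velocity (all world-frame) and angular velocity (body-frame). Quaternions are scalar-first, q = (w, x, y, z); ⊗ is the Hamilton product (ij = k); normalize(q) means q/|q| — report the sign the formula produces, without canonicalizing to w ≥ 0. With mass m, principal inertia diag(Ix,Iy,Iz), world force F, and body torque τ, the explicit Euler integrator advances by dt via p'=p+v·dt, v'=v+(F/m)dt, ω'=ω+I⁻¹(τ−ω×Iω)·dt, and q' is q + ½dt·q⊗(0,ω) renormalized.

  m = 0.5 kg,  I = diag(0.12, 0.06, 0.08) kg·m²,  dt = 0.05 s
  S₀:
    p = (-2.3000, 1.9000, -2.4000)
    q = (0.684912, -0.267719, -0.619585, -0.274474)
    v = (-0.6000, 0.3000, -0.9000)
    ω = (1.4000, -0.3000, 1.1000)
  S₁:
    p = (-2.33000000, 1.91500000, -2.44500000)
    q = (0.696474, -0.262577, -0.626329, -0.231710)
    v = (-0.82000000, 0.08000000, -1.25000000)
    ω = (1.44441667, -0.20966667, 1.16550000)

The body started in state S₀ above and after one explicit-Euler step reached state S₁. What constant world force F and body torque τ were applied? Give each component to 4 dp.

F = (-2.2000, -2.2000, -3.5000)
τ = (0.1000, 0.1700, 0.1300)

Δv = v₁−v₀ = (-0.22000000, -0.22000000, -0.35000000)
m·(v₁−v₀)/dt = (-2.2000, -2.2000, -3.5000)
rate change Δω = (0.04441667, 0.09033333, 0.06550000)
applied torque τ = (0.1000, 0.1700, 0.1300)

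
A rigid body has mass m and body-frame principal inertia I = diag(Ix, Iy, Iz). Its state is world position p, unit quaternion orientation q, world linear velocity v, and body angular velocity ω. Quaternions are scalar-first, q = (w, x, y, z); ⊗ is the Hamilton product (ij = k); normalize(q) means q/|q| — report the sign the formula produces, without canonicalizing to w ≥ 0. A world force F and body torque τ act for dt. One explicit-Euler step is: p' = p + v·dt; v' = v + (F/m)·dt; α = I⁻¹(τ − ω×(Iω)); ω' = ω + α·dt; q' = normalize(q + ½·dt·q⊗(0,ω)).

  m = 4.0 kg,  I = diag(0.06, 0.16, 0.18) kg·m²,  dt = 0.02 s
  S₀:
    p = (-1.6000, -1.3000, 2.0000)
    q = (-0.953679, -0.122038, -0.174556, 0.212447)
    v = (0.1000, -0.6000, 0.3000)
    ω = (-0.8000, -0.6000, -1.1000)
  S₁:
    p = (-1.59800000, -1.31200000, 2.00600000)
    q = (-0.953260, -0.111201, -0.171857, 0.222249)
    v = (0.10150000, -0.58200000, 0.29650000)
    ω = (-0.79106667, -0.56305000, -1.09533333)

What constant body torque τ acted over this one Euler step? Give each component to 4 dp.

τ = (0.0400, 0.1900, 0.0900)

rate change Δω = (0.00893333, 0.03695000, 0.00466667)
I·α + gyro = (0.0400, 0.1900, 0.0900)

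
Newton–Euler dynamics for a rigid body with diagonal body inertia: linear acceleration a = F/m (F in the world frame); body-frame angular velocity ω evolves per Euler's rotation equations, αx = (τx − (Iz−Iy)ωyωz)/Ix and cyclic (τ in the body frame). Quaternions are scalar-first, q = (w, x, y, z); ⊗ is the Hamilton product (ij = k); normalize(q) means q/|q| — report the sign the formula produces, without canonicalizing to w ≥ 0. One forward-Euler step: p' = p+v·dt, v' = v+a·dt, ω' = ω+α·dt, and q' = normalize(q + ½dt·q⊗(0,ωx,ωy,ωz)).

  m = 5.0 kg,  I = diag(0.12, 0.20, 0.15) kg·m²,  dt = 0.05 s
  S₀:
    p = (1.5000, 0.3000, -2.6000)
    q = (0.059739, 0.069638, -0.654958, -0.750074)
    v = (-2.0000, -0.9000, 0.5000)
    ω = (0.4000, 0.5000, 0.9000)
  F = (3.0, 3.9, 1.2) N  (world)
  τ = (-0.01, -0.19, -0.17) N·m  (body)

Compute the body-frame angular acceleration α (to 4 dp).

α = (0.1042, -0.8960, -1.2400)

gyro term ω×Iω = (-0.0225, -0.0108, 0.0160)
α = I⁻¹(τ − ω×Iω) = (0.1042, -0.8960, -1.2400)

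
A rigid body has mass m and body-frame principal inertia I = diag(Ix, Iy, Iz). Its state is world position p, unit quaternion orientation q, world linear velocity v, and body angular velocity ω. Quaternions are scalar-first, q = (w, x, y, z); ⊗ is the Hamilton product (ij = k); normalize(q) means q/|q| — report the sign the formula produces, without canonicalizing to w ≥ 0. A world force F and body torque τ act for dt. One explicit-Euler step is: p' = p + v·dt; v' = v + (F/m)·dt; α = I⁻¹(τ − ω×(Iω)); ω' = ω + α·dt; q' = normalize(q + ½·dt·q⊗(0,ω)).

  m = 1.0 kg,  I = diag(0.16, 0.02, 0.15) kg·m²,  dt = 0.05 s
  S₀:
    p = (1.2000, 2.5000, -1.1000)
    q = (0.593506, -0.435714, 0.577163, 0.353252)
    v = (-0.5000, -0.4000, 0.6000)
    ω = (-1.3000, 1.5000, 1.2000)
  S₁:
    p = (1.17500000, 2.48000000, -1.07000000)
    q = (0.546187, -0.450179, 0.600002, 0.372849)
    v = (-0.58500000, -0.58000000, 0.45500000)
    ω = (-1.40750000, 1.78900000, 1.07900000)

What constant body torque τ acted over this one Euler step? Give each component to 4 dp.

τ = (-0.1100, 0.1000, -0.0900)

Δω = ω₁−ω₀ = (-0.10750000, 0.28900000, -0.12100000)
applied torque τ = (-0.1100, 0.1000, -0.0900)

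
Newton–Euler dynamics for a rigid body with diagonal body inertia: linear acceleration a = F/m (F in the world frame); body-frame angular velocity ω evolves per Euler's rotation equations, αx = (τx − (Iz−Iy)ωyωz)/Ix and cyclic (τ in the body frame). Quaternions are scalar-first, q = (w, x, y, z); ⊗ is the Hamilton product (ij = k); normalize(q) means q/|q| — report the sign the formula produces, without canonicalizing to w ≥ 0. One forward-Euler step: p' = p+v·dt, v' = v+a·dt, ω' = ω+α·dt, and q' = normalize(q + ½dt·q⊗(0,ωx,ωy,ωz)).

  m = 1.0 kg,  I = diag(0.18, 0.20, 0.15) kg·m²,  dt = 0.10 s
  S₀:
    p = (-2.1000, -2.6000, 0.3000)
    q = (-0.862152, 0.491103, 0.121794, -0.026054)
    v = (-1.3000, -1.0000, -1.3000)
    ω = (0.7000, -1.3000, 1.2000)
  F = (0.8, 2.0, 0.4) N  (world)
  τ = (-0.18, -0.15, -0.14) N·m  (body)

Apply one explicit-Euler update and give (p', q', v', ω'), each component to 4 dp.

p' = (-2.2300, -2.7000, 0.1700)
q' = (-0.8660, 0.4644, 0.1468, -0.1135)
v' = (-1.2200, -0.8000, -1.2600)
ω' = (0.5567, -1.3876, 1.1188)

precession coupling ω×(Iω) = (0.0780, 0.0252, -0.0182)
angular accel α = (-1.4333, -0.8760, -0.8120)
ω + α·dt = (0.5567, -1.3876, 1.1188)
q⊗(0,ω) = (-0.1541751, -0.4912238, 0.5132362, -1.7582721)
q + ½dt·q⊗(0,ω), renormalized = (-0.8660, 0.4644, 0.1468, -0.1135)
a = (0.8000, 2.0000, 0.4000)
p' = p + v·dt = (-2.2300, -2.7000, 0.1700)
new velocity v' = (-1.2200, -0.8000, -1.2600)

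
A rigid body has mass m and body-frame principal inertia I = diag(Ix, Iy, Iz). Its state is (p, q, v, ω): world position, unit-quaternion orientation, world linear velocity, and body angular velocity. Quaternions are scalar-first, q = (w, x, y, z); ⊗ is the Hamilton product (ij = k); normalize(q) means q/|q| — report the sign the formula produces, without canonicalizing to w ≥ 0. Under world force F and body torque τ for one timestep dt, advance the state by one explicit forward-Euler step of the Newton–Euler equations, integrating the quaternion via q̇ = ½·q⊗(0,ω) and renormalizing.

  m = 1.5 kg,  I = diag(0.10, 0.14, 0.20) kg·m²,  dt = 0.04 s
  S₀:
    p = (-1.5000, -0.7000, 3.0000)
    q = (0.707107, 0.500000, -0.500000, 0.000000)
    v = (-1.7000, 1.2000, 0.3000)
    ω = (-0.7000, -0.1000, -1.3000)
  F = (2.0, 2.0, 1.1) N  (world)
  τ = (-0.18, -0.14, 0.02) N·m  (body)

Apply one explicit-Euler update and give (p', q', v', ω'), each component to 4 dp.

a = F/m = (1.3333, 1.3333, 0.7333)
p' = p + v·dt = (-1.5680, -0.6520, 3.0120)
new velocity v' = (-1.6467, 1.2533, 0.3293)
α = I⁻¹(τ − ω×Iω) = (-1.8780, -0.3500, 0.0860)
ω' = ω + α·dt = (-0.7751, -0.1140, -1.2966)
Hamilton product q⊗(0,ω) = (0.3000000, 0.1550251, 0.5792893, -1.3192391)
q + ½dt·q⊗(0,ω), renormalized = (0.7128, 0.5029, -0.4882, -0.0264)

p' = (-1.5680, -0.6520, 3.0120)
q' = (0.7128, 0.5029, -0.4882, -0.0264)
v' = (-1.6467, 1.2533, 0.3293)
ω' = (-0.7751, -0.1140, -1.2966)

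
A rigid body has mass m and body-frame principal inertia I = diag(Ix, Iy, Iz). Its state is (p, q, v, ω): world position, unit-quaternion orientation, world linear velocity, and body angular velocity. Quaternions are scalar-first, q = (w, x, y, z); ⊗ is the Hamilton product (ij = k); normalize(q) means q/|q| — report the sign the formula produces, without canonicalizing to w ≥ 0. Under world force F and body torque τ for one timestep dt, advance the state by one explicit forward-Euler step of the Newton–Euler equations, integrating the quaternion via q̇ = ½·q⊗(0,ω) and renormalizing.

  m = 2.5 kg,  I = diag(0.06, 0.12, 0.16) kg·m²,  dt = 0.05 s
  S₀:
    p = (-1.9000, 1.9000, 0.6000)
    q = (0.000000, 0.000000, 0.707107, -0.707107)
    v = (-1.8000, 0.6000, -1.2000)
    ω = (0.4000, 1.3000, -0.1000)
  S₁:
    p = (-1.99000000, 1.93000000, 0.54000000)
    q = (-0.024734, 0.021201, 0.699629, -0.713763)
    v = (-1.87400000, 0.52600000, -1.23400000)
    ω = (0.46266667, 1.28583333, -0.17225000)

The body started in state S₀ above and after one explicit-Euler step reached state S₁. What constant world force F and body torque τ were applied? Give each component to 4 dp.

ω₁ − ω₀ = (0.06266667, -0.01416667, -0.07225000)
ω₀×(Iω₀) = (-0.0052, 0.0040, 0.0312)
I·α + gyro = (0.0700, -0.0300, -0.2000)
Δv = v₁−v₀ = (-0.07400000, -0.07400000, -0.03400000)
applied force F = (-3.7000, -3.7000, -1.7000)

F = (-3.7000, -3.7000, -1.7000)
τ = (0.0700, -0.0300, -0.2000)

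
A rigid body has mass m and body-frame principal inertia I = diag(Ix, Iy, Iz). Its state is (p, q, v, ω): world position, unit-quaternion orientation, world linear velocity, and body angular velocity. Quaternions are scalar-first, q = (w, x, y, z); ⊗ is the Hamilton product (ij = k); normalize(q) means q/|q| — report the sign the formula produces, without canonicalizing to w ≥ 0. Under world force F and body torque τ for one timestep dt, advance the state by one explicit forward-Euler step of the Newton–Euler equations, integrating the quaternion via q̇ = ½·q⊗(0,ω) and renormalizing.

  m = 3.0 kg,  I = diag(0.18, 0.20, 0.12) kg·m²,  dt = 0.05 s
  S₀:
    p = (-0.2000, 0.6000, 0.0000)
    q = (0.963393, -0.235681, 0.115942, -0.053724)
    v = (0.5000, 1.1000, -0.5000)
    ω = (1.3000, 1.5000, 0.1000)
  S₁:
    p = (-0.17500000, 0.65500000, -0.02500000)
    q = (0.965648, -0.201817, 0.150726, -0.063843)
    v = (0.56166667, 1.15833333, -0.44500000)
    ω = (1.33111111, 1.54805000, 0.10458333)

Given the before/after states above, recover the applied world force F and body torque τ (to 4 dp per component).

Δv = v₁−v₀ = (0.06166667, 0.05833333, 0.05500000)
F = m·Δv/dt = (3.7000, 3.5000, 3.3000)
rate change Δω = (0.03111111, 0.04805000, 0.00458333)
precession coupling = (-0.0120, 0.0078, 0.0390)
I·α + gyro = (0.1000, 0.2000, 0.0500)

F = (3.7000, 3.5000, 3.3000)
τ = (0.1000, 0.2000, 0.0500)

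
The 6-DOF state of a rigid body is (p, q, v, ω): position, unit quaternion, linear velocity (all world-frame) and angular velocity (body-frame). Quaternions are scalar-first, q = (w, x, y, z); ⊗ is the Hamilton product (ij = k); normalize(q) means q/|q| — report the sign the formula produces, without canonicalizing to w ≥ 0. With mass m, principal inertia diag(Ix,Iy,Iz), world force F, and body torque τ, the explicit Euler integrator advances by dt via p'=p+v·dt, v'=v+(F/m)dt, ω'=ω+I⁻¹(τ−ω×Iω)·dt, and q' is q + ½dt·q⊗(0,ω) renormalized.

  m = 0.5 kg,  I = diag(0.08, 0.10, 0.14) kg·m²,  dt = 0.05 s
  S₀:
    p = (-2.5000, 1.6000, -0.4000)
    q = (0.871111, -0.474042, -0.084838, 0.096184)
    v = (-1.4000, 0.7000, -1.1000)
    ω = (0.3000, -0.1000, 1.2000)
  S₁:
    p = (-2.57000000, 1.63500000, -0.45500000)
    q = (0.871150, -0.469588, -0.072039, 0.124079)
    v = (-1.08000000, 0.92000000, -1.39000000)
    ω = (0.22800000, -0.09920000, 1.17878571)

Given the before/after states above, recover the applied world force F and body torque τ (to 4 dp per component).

F = (3.2000, 2.2000, -2.9000)
τ = (-0.1200, -0.0200, -0.0600)

Δv = v₁−v₀ = (0.32000000, 0.22000000, -0.29000000)
applied force F = (3.2000, 2.2000, -2.9000)
Δω = ω₁−ω₀ = (-0.07200000, 0.00080000, -0.02121429)
τ = I·(Δω/dt) + ω₀×(Iω₀) = (-0.1200, -0.0200, -0.0600)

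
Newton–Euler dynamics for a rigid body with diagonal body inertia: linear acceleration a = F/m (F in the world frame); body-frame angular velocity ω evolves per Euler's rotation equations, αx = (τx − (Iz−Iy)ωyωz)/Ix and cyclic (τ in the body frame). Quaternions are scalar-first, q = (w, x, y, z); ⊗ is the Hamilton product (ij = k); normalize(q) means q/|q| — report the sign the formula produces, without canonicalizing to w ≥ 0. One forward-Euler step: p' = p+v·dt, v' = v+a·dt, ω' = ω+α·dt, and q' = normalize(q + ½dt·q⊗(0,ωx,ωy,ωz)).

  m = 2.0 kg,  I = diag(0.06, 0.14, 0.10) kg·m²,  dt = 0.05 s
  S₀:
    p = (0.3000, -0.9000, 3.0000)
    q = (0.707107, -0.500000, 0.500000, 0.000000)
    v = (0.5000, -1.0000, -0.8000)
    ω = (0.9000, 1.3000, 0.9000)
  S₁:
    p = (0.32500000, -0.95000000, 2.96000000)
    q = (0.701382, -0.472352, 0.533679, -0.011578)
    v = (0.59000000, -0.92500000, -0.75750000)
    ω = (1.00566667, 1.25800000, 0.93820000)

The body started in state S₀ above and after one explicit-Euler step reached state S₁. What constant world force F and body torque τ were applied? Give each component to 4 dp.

v₁ − v₀ = (0.09000000, 0.07500000, 0.04250000)
m·(v₁−v₀)/dt = (3.6000, 3.0000, 1.7000)
Δω = ω₁−ω₀ = (0.10566667, -0.04200000, 0.03820000)
precession coupling = (-0.0468, -0.0324, 0.0936)
τ = I·(Δω/dt) + ω₀×(Iω₀) = (0.0800, -0.1500, 0.1700)

F = (3.6000, 3.0000, 1.7000)
τ = (0.0800, -0.1500, 0.1700)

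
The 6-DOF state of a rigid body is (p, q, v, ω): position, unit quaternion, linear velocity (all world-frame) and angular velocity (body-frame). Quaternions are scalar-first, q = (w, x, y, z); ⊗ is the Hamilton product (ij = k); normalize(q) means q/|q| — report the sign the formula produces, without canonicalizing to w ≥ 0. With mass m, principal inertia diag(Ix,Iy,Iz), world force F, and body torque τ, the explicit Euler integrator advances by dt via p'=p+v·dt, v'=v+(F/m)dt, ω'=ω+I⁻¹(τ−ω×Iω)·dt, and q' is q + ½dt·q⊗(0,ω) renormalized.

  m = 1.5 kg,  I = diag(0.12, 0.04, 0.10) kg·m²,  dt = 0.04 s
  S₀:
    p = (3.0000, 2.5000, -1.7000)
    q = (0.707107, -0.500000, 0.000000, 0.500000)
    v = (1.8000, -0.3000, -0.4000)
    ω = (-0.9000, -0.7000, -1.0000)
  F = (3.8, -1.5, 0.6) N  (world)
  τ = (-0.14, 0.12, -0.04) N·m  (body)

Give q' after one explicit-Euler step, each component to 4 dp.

q' = (0.7078, -0.5055, -0.0289, 0.4926)

2q̇ = q⊗(0,ω) = (0.0500000, -0.2863963, -1.4449749, -0.3571070)
updated quaternion q' = (0.7078, -0.5055, -0.0289, 0.4926)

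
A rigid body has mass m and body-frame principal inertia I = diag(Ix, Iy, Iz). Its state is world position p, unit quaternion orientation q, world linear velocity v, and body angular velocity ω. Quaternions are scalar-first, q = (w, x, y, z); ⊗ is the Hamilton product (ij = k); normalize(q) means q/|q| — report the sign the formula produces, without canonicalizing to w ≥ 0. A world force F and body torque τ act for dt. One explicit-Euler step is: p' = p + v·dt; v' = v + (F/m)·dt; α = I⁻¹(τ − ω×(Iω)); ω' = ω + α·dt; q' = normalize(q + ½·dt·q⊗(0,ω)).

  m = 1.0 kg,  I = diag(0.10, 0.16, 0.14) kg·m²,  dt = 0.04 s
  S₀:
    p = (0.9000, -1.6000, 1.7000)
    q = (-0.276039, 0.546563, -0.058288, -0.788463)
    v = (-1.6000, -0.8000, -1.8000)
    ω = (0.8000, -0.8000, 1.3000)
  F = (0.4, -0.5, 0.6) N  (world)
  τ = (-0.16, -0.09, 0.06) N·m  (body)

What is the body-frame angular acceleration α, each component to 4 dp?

precession coupling ω×(Iω) = (0.0208, -0.0416, -0.0384)
angular accel α = (-1.8080, -0.3025, 0.7029)

α = (-1.8080, -0.3025, 0.7029)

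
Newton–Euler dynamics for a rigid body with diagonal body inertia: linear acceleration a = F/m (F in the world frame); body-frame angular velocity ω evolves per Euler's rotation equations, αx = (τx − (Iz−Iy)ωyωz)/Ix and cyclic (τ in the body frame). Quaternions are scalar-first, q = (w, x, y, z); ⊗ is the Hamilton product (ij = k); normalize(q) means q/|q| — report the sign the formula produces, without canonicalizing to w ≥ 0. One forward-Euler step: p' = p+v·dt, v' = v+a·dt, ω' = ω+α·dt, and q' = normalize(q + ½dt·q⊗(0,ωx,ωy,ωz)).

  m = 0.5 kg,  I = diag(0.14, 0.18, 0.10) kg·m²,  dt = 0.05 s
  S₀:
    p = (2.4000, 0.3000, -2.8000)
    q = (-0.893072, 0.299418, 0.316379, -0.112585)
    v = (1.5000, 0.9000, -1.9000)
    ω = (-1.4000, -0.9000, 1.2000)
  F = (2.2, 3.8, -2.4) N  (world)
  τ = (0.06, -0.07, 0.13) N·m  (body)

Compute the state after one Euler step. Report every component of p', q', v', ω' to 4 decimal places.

new position p' = (2.4750, 0.3450, -2.8950)
v + (F/m)dt = (1.7200, 1.2800, -2.1400)
ω×(Iω) gyroscopic = (0.0864, -0.0672, 0.0504)
α = I⁻¹(τ − ω×Iω) = (-0.1886, -0.0156, 0.7960)
ω' = ω + α·dt = (-1.4094, -0.9008, 1.2398)
Hamilton product q⊗(0,ω) = (0.8390283, 1.5286291, 0.6020822, -0.8982320)
q + ½dt·q⊗(0,ω), renormalized = (-0.8710, 0.3372, 0.3310, -0.1349)

p' = (2.4750, 0.3450, -2.8950)
q' = (-0.8710, 0.3372, 0.3310, -0.1349)
v' = (1.7200, 1.2800, -2.1400)
ω' = (-1.4094, -0.9008, 1.2398)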